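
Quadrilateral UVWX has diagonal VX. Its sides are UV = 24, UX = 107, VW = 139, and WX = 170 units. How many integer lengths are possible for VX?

From triangle UVX: 83 < VX < 131.
From triangle WVX: 31 < VX < 309.
Intersection: 83 < VX < 131, so integers 84 through 130: 47 values.

47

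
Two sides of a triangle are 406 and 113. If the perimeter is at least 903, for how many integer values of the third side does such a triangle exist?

Triangle inequality: 293 < x < 519. Perimeter ≥ 903 gives x ≥ 903 − 406 − 113 = 384.
So 384 ≤ x < 519; integers 384 through 518: 135 values.

135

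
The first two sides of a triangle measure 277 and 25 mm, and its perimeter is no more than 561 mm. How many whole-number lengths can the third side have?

7

Triangle inequality: 252 < x < 302. Perimeter ≤ 561 gives x ≤ 561 − 277 − 25 = 259.
So 252 < x ≤ 259; integers 253 through 259: 7 values.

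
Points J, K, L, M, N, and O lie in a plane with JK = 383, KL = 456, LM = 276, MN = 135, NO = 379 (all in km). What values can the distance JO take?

0 ≤ JO ≤ 1629 km

The maximum is all hops collinear in one direction: 383 + 456 + 276 + 135 + 379 = 1629.
The longest hop is 456; the others sum to 1173. Since 456 ≤ 1173, the path can fold back on itself completely, so the minimum distance is 0.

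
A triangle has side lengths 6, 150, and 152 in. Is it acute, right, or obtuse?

Compare the square of the longest side to the sum of squares of the other two: 6² + 150² = 22536 < 23104 = 152².

obtuse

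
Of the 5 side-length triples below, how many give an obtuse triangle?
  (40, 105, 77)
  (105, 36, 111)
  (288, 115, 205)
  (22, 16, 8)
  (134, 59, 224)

(40,105,77): 40²+77² = 7529 < 11025 = 105² → obtuse
(105,36,111): 36²+105² = 12321 = 111² → right
(288,115,205): 115²+205² = 55250 < 82944 = 288² → obtuse
(22,16,8): 8²+16² = 320 < 484 = 22² → obtuse
(134,59,224): 59+134 ≤ 224, not a triangle
3 of the 5 are obtuse.

3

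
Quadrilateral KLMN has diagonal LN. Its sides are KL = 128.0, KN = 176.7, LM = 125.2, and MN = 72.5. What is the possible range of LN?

52.7 < LN < 197.7

From triangle KLN: |128.0 − 176.7| < LN < 128.0 + 176.7, i.e. 48.7 < LN < 304.7.
From triangle MLN: 52.7 < LN < 197.7.
Both must hold, so LN lies in the intersection.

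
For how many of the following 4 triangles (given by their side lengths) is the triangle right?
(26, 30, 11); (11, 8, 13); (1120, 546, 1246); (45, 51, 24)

2

(26,30,11): 11²+26² = 797 < 900 = 30² → obtuse
(11,8,13): 8²+11² = 185 > 169 = 13² → acute
(1120,546,1246): 546²+1120² = 1552516 = 1246² → right
(45,51,24): 24²+45² = 2601 = 51² → right
2 of the 4 are right.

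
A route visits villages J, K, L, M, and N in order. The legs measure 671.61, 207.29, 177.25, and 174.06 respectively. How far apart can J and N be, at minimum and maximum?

113.01 ≤ JN ≤ 1230.21

The maximum is all hops collinear in one direction: 671.61 + 207.29 + 177.25 + 174.06 = 1230.21.
The longest hop is 671.61; the others sum to 558.60. Folding the others back against it leaves at least 671.61 − 558.60 = 113.01.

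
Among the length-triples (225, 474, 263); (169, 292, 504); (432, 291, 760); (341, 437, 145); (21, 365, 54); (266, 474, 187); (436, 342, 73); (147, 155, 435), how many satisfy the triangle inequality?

(225,263,474): 225+263 > 474 → valid
(169,292,504): 169+292 ≤ 504 → not valid
(291,432,760): 291+432 ≤ 760 → not valid
(145,341,437): 145+341 > 437 → valid
(21,54,365): 21+54 ≤ 365 → not valid
(187,266,474): 187+266 ≤ 474 → not valid
(73,342,436): 73+342 ≤ 436 → not valid
(147,155,435): 147+155 ≤ 435 → not valid
2 of the 8 triples form a triangle.

2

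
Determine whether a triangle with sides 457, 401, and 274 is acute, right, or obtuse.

Compare the square of the longest side to the sum of squares of the other two: 274² + 401² = 235877 > 208849 = 457².

acute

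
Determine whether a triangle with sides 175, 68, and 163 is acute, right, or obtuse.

acute

Compare the square of the longest side to the sum of squares of the other two: 68² + 163² = 31193 > 30625 = 175².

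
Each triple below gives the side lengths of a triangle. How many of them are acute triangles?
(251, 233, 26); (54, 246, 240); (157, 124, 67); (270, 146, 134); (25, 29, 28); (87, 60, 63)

(251,233,26): 26²+233² = 54965 < 63001 = 251² → obtuse
(54,246,240): 54²+240² = 60516 = 246² → right
(157,124,67): 67²+124² = 19865 < 24649 = 157² → obtuse
(270,146,134): 134²+146² = 39272 < 72900 = 270² → obtuse
(25,29,28): 25²+28² = 1409 > 841 = 29² → acute
(87,60,63): 60²+63² = 7569 = 87² → right
1 of the 6 is acute.

1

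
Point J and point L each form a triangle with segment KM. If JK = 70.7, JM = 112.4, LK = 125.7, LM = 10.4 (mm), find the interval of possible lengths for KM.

From triangle JKM: |70.7 − 112.4| < KM < 70.7 + 112.4, i.e. 41.7 < KM < 183.1.
From triangle LKM: 115.3 < KM < 136.1.
Both must hold, so KM lies in the intersection.

115.3 < KM < 136.1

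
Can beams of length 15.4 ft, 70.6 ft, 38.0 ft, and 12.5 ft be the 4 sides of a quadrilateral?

No

For a quadrilateral, each side must be shorter than the sum of the others.
Here the longest side is 70.6, but the remaining 3 sides sum to only 65.9.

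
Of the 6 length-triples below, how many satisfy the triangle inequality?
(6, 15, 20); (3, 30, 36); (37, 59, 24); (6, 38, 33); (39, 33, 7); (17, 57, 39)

(6,15,20): 6+15 > 20 → valid
(3,30,36): 3+30 ≤ 36 → not valid
(24,37,59): 24+37 > 59 → valid
(6,33,38): 6+33 > 38 → valid
(7,33,39): 7+33 > 39 → valid
(17,39,57): 17+39 ≤ 57 → not valid
4 of the 6 triples form a triangle.

4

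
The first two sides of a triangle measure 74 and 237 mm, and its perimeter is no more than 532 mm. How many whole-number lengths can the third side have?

58

Triangle inequality: 163 < x < 311. Perimeter ≤ 532 gives x ≤ 532 − 74 − 237 = 221.
So 163 < x ≤ 221; integers 164 through 221: 58 values.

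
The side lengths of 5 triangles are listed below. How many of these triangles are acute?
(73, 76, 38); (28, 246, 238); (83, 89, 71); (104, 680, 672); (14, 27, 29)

3

(73,76,38): 38²+73² = 6773 > 5776 = 76² → acute
(28,246,238): 28²+238² = 57428 < 60516 = 246² → obtuse
(83,89,71): 71²+83² = 11930 > 7921 = 89² → acute
(104,680,672): 104²+672² = 462400 = 680² → right
(14,27,29): 14²+27² = 925 > 841 = 29² → acute
3 of the 5 are acute.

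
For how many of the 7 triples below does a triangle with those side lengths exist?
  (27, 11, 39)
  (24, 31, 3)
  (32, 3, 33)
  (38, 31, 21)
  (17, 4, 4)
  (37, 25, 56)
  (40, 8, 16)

(11,27,39): 11+27 ≤ 39 → not valid
(3,24,31): 3+24 ≤ 31 → not valid
(3,32,33): 3+32 > 33 → valid
(21,31,38): 21+31 > 38 → valid
(4,4,17): 4+4 ≤ 17 → not valid
(25,37,56): 25+37 > 56 → valid
(8,16,40): 8+16 ≤ 40 → not valid
3 of the 7 triples form a triangle.

3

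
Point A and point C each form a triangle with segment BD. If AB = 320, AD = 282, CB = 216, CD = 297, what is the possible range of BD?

From triangle ABD: |320 − 282| < BD < 320 + 282, i.e. 38 < BD < 602.
From triangle CBD: 81 < BD < 513.
Both must hold, so BD lies in the intersection.

81 < BD < 513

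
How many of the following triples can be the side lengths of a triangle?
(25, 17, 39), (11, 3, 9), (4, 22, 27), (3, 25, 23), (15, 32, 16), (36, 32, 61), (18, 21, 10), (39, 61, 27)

(17,25,39): 17+25 > 39 → valid
(3,9,11): 3+9 > 11 → valid
(4,22,27): 4+22 ≤ 27 → not valid
(3,23,25): 3+23 > 25 → valid
(15,16,32): 15+16 ≤ 32 → not valid
(32,36,61): 32+36 > 61 → valid
(10,18,21): 10+18 > 21 → valid
(27,39,61): 27+39 > 61 → valid
6 of the 8 triples form a triangle.

6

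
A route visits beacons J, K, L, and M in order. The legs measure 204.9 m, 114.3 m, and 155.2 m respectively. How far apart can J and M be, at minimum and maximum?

The maximum is all hops collinear in one direction: 204.9 + 114.3 + 155.2 = 474.4.
The longest hop is 204.9; the others sum to 269.5. Since 204.9 ≤ 269.5, the path can fold back on itself completely, so the minimum distance is 0.

0 ≤ JM ≤ 474.4 m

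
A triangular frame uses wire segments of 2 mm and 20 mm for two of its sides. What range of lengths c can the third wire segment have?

By the triangle inequality, c must be less than 2 + 20 = 22 and greater than |2 − 20| = 18.

18 < c < 22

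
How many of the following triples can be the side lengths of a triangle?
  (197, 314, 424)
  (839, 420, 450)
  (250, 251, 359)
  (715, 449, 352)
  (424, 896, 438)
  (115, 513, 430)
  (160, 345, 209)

6

(197,314,424): 197+314 > 424 → valid
(420,450,839): 420+450 > 839 → valid
(250,251,359): 250+251 > 359 → valid
(352,449,715): 352+449 > 715 → valid
(424,438,896): 424+438 ≤ 896 → not valid
(115,430,513): 115+430 > 513 → valid
(160,209,345): 160+209 > 345 → valid
6 of the 7 triples form a triangle.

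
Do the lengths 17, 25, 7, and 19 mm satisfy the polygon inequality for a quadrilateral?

Yes

A quadrilateral exists iff every side is shorter than the sum of the others — equivalently, the longest side is less than the sum of the rest.
Longest side 25 < 43 (sum of the remaining 3), so yes.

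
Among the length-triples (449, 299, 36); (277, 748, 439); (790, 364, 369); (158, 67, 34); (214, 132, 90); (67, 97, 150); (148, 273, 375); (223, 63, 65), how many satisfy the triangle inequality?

3

(36,299,449): 36+299 ≤ 449 → not valid
(277,439,748): 277+439 ≤ 748 → not valid
(364,369,790): 364+369 ≤ 790 → not valid
(34,67,158): 34+67 ≤ 158 → not valid
(90,132,214): 90+132 > 214 → valid
(67,97,150): 67+97 > 150 → valid
(148,273,375): 148+273 > 375 → valid
(63,65,223): 63+65 ≤ 223 → not valid
3 of the 8 triples form a triangle.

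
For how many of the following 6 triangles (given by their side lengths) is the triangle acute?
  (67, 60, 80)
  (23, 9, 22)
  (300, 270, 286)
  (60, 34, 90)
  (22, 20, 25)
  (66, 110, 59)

(67,60,80): 60²+67² = 8089 > 6400 = 80² → acute
(23,9,22): 9²+22² = 565 > 529 = 23² → acute
(300,270,286): 270²+286² = 154696 > 90000 = 300² → acute
(60,34,90): 34²+60² = 4756 < 8100 = 90² → obtuse
(22,20,25): 20²+22² = 884 > 625 = 25² → acute
(66,110,59): 59²+66² = 7837 < 12100 = 110² → obtuse
4 of the 6 are acute.

4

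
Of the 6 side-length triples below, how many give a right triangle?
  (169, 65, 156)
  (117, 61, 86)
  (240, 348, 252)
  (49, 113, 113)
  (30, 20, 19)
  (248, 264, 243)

(169,65,156): 65²+156² = 28561 = 169² → right
(117,61,86): 61²+86² = 11117 < 13689 = 117² → obtuse
(240,348,252): 240²+252² = 121104 = 348² → right
(49,113,113): 49²+113² = 15170 > 12769 = 113² → acute
(30,20,19): 19²+20² = 761 < 900 = 30² → obtuse
(248,264,243): 243²+248² = 120553 > 69696 = 264² → acute
2 of the 6 are right.

2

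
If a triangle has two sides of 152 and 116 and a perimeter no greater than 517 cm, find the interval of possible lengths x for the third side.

Triangle inequality alone gives 36 < x < 268.
The perimeter condition gives x ≤ 517 − 152 − 116 = 249.
Intersecting the two: 36 < x ≤ 249.

36 < x ≤ 249 cm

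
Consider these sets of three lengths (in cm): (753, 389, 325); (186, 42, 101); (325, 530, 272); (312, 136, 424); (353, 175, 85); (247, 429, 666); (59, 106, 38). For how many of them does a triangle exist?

(325,389,753): 325+389 ≤ 753 → not valid
(42,101,186): 42+101 ≤ 186 → not valid
(272,325,530): 272+325 > 530 → valid
(136,312,424): 136+312 > 424 → valid
(85,175,353): 85+175 ≤ 353 → not valid
(247,429,666): 247+429 > 666 → valid
(38,59,106): 38+59 ≤ 106 → not valid
3 of the 7 triples form a triangle.

3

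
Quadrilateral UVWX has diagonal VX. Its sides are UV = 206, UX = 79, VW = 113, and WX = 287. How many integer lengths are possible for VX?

110

From triangle UVX: 127 < VX < 285.
From triangle WVX: 174 < VX < 400.
Intersection: 174 < VX < 285, so integers 175 through 284: 110 values.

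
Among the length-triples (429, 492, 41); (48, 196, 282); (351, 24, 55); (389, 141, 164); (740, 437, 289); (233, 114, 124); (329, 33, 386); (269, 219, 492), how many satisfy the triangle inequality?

(41,429,492): 41+429 ≤ 492 → not valid
(48,196,282): 48+196 ≤ 282 → not valid
(24,55,351): 24+55 ≤ 351 → not valid
(141,164,389): 141+164 ≤ 389 → not valid
(289,437,740): 289+437 ≤ 740 → not valid
(114,124,233): 114+124 > 233 → valid
(33,329,386): 33+329 ≤ 386 → not valid
(219,269,492): 219+269 ≤ 492 → not valid
1 of the 8 triples forms a triangle.

1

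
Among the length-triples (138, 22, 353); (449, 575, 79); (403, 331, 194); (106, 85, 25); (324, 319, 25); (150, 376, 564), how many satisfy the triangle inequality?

3

(22,138,353): 22+138 ≤ 353 → not valid
(79,449,575): 79+449 ≤ 575 → not valid
(194,331,403): 194+331 > 403 → valid
(25,85,106): 25+85 > 106 → valid
(25,319,324): 25+319 > 324 → valid
(150,376,564): 150+376 ≤ 564 → not valid
3 of the 6 triples form a triangle.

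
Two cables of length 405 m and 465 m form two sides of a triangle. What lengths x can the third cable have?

60 < x < 870 (m)

By the triangle inequality, x must be less than 405 + 465 = 870 and greater than |405 − 465| = 60.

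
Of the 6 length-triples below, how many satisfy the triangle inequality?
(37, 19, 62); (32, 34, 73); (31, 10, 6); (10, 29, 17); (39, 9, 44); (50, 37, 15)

2

(19,37,62): 19+37 ≤ 62 → not valid
(32,34,73): 32+34 ≤ 73 → not valid
(6,10,31): 6+10 ≤ 31 → not valid
(10,17,29): 10+17 ≤ 29 → not valid
(9,39,44): 9+39 > 44 → valid
(15,37,50): 15+37 > 50 → valid
2 of the 6 triples form a triangle.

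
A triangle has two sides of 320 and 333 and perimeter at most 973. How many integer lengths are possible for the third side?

Triangle inequality: 13 < x < 653. Perimeter ≤ 973 gives x ≤ 973 − 320 − 333 = 320.
So 13 < x ≤ 320; integers 14 through 320: 307 values.

307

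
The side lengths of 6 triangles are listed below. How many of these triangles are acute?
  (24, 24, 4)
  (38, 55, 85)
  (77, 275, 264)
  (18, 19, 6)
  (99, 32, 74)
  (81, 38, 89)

2

(24,24,4): 4²+24² = 592 > 576 = 24² → acute
(38,55,85): 38²+55² = 4469 < 7225 = 85² → obtuse
(77,275,264): 77²+264² = 75625 = 275² → right
(18,19,6): 6²+18² = 360 < 361 = 19² → obtuse
(99,32,74): 32²+74² = 6500 < 9801 = 99² → obtuse
(81,38,89): 38²+81² = 8005 > 7921 = 89² → acute
2 of the 6 are acute.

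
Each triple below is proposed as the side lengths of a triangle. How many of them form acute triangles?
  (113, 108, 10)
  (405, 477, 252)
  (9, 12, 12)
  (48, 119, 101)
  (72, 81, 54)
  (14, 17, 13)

3

(113,108,10): 10²+108² = 11764 < 12769 = 113² → obtuse
(405,477,252): 252²+405² = 227529 = 477² → right
(9,12,12): 9²+12² = 225 > 144 = 12² → acute
(48,119,101): 48²+101² = 12505 < 14161 = 119² → obtuse
(72,81,54): 54²+72² = 8100 > 6561 = 81² → acute
(14,17,13): 13²+14² = 365 > 289 = 17² → acute
3 of the 6 are acute.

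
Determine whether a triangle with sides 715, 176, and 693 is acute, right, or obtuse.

right

Compare the square of the longest side to the sum of squares of the other two: 176² + 693² = 511225 = 715².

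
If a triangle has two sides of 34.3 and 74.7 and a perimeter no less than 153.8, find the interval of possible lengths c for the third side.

44.8 ≤ c < 109.0

Triangle inequality alone gives 40.4 < c < 109.0.
The perimeter condition gives c ≥ 153.8 − 34.3 − 74.7 = 44.8.
Intersecting the two: 44.8 ≤ c < 109.0.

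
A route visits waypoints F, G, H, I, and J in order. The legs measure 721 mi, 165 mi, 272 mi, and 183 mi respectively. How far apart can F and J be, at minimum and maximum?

101 ≤ FJ ≤ 1341 mi

The maximum is all hops collinear in one direction: 721 + 165 + 272 + 183 = 1341.
The longest hop is 721; the others sum to 620. Folding the others back against it leaves at least 721 − 620 = 101.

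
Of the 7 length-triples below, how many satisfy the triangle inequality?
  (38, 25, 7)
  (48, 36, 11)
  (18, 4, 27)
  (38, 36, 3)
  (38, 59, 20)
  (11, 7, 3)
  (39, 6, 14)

1

(7,25,38): 7+25 ≤ 38 → not valid
(11,36,48): 11+36 ≤ 48 → not valid
(4,18,27): 4+18 ≤ 27 → not valid
(3,36,38): 3+36 > 38 → valid
(20,38,59): 20+38 ≤ 59 → not valid
(3,7,11): 3+7 ≤ 11 → not valid
(6,14,39): 6+14 ≤ 39 → not valid
1 of the 7 triples forms a triangle.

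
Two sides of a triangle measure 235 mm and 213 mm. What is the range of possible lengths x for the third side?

By the triangle inequality, x must be less than 235 + 213 = 448 and greater than |235 − 213| = 22.

22 < x < 448 (mm)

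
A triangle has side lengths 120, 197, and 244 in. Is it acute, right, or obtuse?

obtuse

Compare the square of the longest side to the sum of squares of the other two: 120² + 197² = 53209 < 59536 = 244².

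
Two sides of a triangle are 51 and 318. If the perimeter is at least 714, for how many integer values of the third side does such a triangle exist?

24

Triangle inequality: 267 < x < 369. Perimeter ≥ 714 gives x ≥ 714 − 51 − 318 = 345.
So 345 ≤ x < 369; integers 345 through 368: 24 values.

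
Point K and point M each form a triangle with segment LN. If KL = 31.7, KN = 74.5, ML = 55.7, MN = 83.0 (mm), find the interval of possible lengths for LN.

From triangle KLN: |31.7 − 74.5| < LN < 31.7 + 74.5, i.e. 42.8 < LN < 106.2.
From triangle MLN: 27.3 < LN < 138.7.
Both must hold, so LN lies in the intersection.

42.8 < LN < 106.2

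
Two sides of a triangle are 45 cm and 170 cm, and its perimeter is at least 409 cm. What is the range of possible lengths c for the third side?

Triangle inequality alone gives 125 < c < 215.
The perimeter condition gives c ≥ 409 − 45 − 170 = 194.
Intersecting the two: 194 ≤ c < 215.

194 ≤ c < 215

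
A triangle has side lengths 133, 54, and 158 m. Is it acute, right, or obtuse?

obtuse

Compare the square of the longest side to the sum of squares of the other two: 54² + 133² = 20605 < 24964 = 158².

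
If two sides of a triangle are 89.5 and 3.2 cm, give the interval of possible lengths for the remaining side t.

By the triangle inequality, t must be less than 89.5 + 3.2 = 92.7 and greater than |89.5 − 3.2| = 86.3.

86.3 < t < 92.7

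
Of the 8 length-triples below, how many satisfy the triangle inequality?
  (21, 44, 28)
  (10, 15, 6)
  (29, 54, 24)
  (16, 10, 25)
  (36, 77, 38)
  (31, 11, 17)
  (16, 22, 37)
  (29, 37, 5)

4

(21,28,44): 21+28 > 44 → valid
(6,10,15): 6+10 > 15 → valid
(24,29,54): 24+29 ≤ 54 → not valid
(10,16,25): 10+16 > 25 → valid
(36,38,77): 36+38 ≤ 77 → not valid
(11,17,31): 11+17 ≤ 31 → not valid
(16,22,37): 16+22 > 37 → valid
(5,29,37): 5+29 ≤ 37 → not valid
4 of the 8 triples form a triangle.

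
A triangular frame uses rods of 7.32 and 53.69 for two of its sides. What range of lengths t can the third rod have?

By the triangle inequality, t must be less than 7.32 + 53.69 = 61.01 and greater than |7.32 − 53.69| = 46.37.

46.37 < t < 61.01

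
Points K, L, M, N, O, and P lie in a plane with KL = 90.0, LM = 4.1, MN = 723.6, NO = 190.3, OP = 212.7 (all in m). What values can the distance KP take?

226.5 ≤ KP ≤ 1220.7 m

The maximum is all hops collinear in one direction: 90.0 + 4.1 + 723.6 + 190.3 + 212.7 = 1220.7.
The longest hop is 723.6; the others sum to 497.1. Folding the others back against it leaves at least 723.6 − 497.1 = 226.5.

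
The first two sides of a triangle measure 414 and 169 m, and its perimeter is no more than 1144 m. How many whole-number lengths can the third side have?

316

Triangle inequality: 245 < x < 583. Perimeter ≤ 1144 gives x ≤ 1144 − 414 − 169 = 561.
So 245 < x ≤ 561; integers 246 through 561: 316 values.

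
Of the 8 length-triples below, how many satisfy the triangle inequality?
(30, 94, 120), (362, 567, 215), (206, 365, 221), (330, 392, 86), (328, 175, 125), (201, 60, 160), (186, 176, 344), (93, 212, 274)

(30,94,120): 30+94 > 120 → valid
(215,362,567): 215+362 > 567 → valid
(206,221,365): 206+221 > 365 → valid
(86,330,392): 86+330 > 392 → valid
(125,175,328): 125+175 ≤ 328 → not valid
(60,160,201): 60+160 > 201 → valid
(176,186,344): 176+186 > 344 → valid
(93,212,274): 93+212 > 274 → valid
7 of the 8 triples form a triangle.

7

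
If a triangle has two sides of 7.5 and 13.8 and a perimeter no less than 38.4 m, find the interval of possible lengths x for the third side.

17.1 ≤ x < 21.3 m

Triangle inequality alone gives 6.3 < x < 21.3.
The perimeter condition gives x ≥ 38.4 − 7.5 − 13.8 = 17.1.
Intersecting the two: 17.1 ≤ x < 21.3.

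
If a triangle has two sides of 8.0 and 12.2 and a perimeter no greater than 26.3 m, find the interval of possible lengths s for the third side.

Triangle inequality alone gives 4.2 < s < 20.2.
The perimeter condition gives s ≤ 26.3 − 8.0 − 12.2 = 6.1.
Intersecting the two: 4.2 < s ≤ 6.1.

4.2 < s ≤ 6.1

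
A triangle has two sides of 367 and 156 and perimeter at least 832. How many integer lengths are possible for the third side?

Triangle inequality: 211 < x < 523. Perimeter ≥ 832 gives x ≥ 832 − 367 − 156 = 309.
So 309 ≤ x < 523; integers 309 through 522: 214 values.

214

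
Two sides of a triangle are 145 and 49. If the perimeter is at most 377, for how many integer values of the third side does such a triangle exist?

Triangle inequality: 96 < x < 194. Perimeter ≤ 377 gives x ≤ 377 − 145 − 49 = 183.
So 96 < x ≤ 183; integers 97 through 183: 87 values.

87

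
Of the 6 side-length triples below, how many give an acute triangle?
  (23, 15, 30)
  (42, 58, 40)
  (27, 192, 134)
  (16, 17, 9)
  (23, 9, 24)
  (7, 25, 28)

(23,15,30): 15²+23² = 754 < 900 = 30² → obtuse
(42,58,40): 40²+42² = 3364 = 58² → right
(27,192,134): 27+134 ≤ 192, not a triangle
(16,17,9): 9²+16² = 337 > 289 = 17² → acute
(23,9,24): 9²+23² = 610 > 576 = 24² → acute
(7,25,28): 7²+25² = 674 < 784 = 28² → obtuse
2 of the 6 are acute.

2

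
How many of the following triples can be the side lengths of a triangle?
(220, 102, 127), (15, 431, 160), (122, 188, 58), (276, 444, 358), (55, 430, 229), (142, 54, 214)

(102,127,220): 102+127 > 220 → valid
(15,160,431): 15+160 ≤ 431 → not valid
(58,122,188): 58+122 ≤ 188 → not valid
(276,358,444): 276+358 > 444 → valid
(55,229,430): 55+229 ≤ 430 → not valid
(54,142,214): 54+142 ≤ 214 → not valid
2 of the 6 triples form a triangle.

2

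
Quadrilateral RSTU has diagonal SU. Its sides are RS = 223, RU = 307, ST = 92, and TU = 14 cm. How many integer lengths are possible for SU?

From triangle RSU: 84 < SU < 530.
From triangle TSU: 78 < SU < 106.
Intersection: 84 < SU < 106, so integers 85 through 105: 21 values.

21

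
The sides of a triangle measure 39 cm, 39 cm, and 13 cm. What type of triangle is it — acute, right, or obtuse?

Compare the square of the longest side to the sum of squares of the other two: 13² + 39² = 1690 > 1521 = 39².

acute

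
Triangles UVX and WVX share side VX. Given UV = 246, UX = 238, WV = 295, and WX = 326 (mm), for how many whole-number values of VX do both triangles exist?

452

From triangle UVX: 8 < VX < 484.
From triangle WVX: 31 < VX < 621.
Intersection: 31 < VX < 484, so integers 32 through 483: 452 values.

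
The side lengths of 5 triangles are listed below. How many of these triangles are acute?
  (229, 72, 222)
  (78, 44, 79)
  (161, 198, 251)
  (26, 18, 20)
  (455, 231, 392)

(229,72,222): 72²+222² = 54468 > 52441 = 229² → acute
(78,44,79): 44²+78² = 8020 > 6241 = 79² → acute
(161,198,251): 161²+198² = 65125 > 63001 = 251² → acute
(26,18,20): 18²+20² = 724 > 676 = 26² → acute
(455,231,392): 231²+392² = 207025 = 455² → right
4 of the 5 are acute.

4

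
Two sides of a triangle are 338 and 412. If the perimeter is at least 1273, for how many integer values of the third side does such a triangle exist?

227

Triangle inequality: 74 < x < 750. Perimeter ≥ 1273 gives x ≥ 1273 − 338 − 412 = 523.
So 523 ≤ x < 750; integers 523 through 749: 227 values.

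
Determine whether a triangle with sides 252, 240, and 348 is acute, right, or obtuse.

right

Compare the square of the longest side to the sum of squares of the other two: 240² + 252² = 121104 = 348².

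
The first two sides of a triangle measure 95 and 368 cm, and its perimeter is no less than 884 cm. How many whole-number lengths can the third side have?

42

Triangle inequality: 273 < x < 463. Perimeter ≥ 884 gives x ≥ 884 − 95 − 368 = 421.
So 421 ≤ x < 463; integers 421 through 462: 42 values.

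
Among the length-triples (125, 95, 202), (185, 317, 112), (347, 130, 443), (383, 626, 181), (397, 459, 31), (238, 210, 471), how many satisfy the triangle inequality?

2

(95,125,202): 95+125 > 202 → valid
(112,185,317): 112+185 ≤ 317 → not valid
(130,347,443): 130+347 > 443 → valid
(181,383,626): 181+383 ≤ 626 → not valid
(31,397,459): 31+397 ≤ 459 → not valid
(210,238,471): 210+238 ≤ 471 → not valid
2 of the 6 triples form a triangle.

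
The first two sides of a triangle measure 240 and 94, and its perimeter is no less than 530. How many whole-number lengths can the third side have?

Triangle inequality: 146 < x < 334. Perimeter ≥ 530 gives x ≥ 530 − 240 − 94 = 196.
So 196 ≤ x < 334; integers 196 through 333: 138 values.

138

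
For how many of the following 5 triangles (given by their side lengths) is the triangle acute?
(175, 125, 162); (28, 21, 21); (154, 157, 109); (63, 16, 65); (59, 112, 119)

4

(175,125,162): 125²+162² = 41869 > 30625 = 175² → acute
(28,21,21): 21²+21² = 882 > 784 = 28² → acute
(154,157,109): 109²+154² = 35597 > 24649 = 157² → acute
(63,16,65): 16²+63² = 4225 = 65² → right
(59,112,119): 59²+112² = 16025 > 14161 = 119² → acute
4 of the 5 are acute.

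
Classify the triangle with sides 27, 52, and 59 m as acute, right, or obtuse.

obtuse

Compare the square of the longest side to the sum of squares of the other two: 27² + 52² = 3433 < 3481 = 59².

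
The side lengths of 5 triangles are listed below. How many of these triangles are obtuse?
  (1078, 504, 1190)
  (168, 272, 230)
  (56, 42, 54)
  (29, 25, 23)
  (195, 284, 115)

1

(1078,504,1190): 504²+1078² = 1416100 = 1190² → right
(168,272,230): 168²+230² = 81124 > 73984 = 272² → acute
(56,42,54): 42²+54² = 4680 > 3136 = 56² → acute
(29,25,23): 23²+25² = 1154 > 841 = 29² → acute
(195,284,115): 115²+195² = 51250 < 80656 = 284² → obtuse
1 of the 5 is obtuse.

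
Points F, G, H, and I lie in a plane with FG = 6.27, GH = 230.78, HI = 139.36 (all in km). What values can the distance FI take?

85.15 ≤ FI ≤ 376.41 km

The maximum is all hops collinear in one direction: 6.27 + 230.78 + 139.36 = 376.41.
The longest hop is 230.78; the others sum to 145.63. Folding the others back against it leaves at least 230.78 − 145.63 = 85.15.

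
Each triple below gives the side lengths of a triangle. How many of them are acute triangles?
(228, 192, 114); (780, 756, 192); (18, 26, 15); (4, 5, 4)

1

(228,192,114): 114²+192² = 49860 < 51984 = 228² → obtuse
(780,756,192): 192²+756² = 608400 = 780² → right
(18,26,15): 15²+18² = 549 < 676 = 26² → obtuse
(4,5,4): 4²+4² = 32 > 25 = 5² → acute
1 of the 4 is acute.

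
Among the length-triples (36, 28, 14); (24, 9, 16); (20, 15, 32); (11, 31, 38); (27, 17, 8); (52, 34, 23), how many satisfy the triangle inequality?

5

(14,28,36): 14+28 > 36 → valid
(9,16,24): 9+16 > 24 → valid
(15,20,32): 15+20 > 32 → valid
(11,31,38): 11+31 > 38 → valid
(8,17,27): 8+17 ≤ 27 → not valid
(23,34,52): 23+34 > 52 → valid
5 of the 6 triples form a triangle.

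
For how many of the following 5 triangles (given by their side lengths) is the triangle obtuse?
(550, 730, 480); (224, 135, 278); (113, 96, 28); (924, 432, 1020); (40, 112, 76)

3

(550,730,480): 480²+550² = 532900 = 730² → right
(224,135,278): 135²+224² = 68401 < 77284 = 278² → obtuse
(113,96,28): 28²+96² = 10000 < 12769 = 113² → obtuse
(924,432,1020): 432²+924² = 1040400 = 1020² → right
(40,112,76): 40²+76² = 7376 < 12544 = 112² → obtuse
3 of the 5 are obtuse.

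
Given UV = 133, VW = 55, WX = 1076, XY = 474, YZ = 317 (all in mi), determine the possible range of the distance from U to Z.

The maximum is all hops collinear in one direction: 133 + 55 + 1076 + 474 + 317 = 2055.
The longest hop is 1076; the others sum to 979. Folding the others back against it leaves at least 1076 − 979 = 97.

97 ≤ UZ ≤ 2055 mi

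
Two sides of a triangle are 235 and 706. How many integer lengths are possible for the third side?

469

The third side lies in the open interval (471, 941).
Integers from 472 to 940 inclusive: 940 − 472 + 1 = 469.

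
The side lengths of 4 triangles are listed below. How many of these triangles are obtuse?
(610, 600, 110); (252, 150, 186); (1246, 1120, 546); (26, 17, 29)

(610,600,110): 110²+600² = 372100 = 610² → right
(252,150,186): 150²+186² = 57096 < 63504 = 252² → obtuse
(1246,1120,546): 546²+1120² = 1552516 = 1246² → right
(26,17,29): 17²+26² = 965 > 841 = 29² → acute
1 of the 4 is obtuse.

1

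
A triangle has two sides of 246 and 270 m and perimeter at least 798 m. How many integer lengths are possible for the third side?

234

Triangle inequality: 24 < x < 516. Perimeter ≥ 798 gives x ≥ 798 − 246 − 270 = 282.
So 282 ≤ x < 516; integers 282 through 515: 234 values.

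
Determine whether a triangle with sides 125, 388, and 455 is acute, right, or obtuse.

Compare the square of the longest side to the sum of squares of the other two: 125² + 388² = 166169 < 207025 = 455².

obtuse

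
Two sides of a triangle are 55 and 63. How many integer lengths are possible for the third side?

109

The third side lies in the open interval (8, 118).
Integers from 9 to 117 inclusive: 117 − 9 + 1 = 109.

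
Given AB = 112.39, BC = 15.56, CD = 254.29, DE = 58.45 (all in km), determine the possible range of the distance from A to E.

67.89 ≤ AE ≤ 440.69 km

The maximum is all hops collinear in one direction: 112.39 + 15.56 + 254.29 + 58.45 = 440.69.
The longest hop is 254.29; the others sum to 186.40. Folding the others back against it leaves at least 254.29 − 186.40 = 67.89.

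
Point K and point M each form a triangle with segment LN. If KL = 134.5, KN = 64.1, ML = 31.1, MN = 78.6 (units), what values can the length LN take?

From triangle KLN: |134.5 − 64.1| < LN < 134.5 + 64.1, i.e. 70.4 < LN < 198.6.
From triangle MLN: 47.5 < LN < 109.7.
Both must hold, so LN lies in the intersection.

70.4 < LN < 109.7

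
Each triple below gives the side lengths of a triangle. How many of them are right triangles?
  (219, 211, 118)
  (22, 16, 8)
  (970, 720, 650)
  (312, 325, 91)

(219,211,118): 118²+211² = 58445 > 47961 = 219² → acute
(22,16,8): 8²+16² = 320 < 484 = 22² → obtuse
(970,720,650): 650²+720² = 940900 = 970² → right
(312,325,91): 91²+312² = 105625 = 325² → right
2 of the 4 are right.

2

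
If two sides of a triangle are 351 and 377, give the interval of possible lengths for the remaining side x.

26 < x < 728

By the triangle inequality, x must be less than 351 + 377 = 728 and greater than |351 − 377| = 26.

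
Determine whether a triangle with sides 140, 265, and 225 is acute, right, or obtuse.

Compare the square of the longest side to the sum of squares of the other two: 140² + 225² = 70225 = 265².

right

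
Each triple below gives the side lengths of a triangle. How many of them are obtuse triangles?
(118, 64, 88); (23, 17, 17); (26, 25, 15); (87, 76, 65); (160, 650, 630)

(118,64,88): 64²+88² = 11840 < 13924 = 118² → obtuse
(23,17,17): 17²+17² = 578 > 529 = 23² → acute
(26,25,15): 15²+25² = 850 > 676 = 26² → acute
(87,76,65): 65²+76² = 10001 > 7569 = 87² → acute
(160,650,630): 160²+630² = 422500 = 650² → right
1 of the 5 is obtuse.

1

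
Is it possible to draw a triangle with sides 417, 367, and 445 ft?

Yes

The longest side is 445, and the other two sum to 784.
Since 784 > 445, the triangle inequality holds.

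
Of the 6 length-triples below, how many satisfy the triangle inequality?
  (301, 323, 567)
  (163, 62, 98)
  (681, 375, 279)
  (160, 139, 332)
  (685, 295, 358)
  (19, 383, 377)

(301,323,567): 301+323 > 567 → valid
(62,98,163): 62+98 ≤ 163 → not valid
(279,375,681): 279+375 ≤ 681 → not valid
(139,160,332): 139+160 ≤ 332 → not valid
(295,358,685): 295+358 ≤ 685 → not valid
(19,377,383): 19+377 > 383 → valid
2 of the 6 triples form a triangle.

2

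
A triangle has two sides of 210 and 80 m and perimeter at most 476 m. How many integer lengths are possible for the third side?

56

Triangle inequality: 130 < x < 290. Perimeter ≤ 476 gives x ≤ 476 − 210 − 80 = 186.
So 130 < x ≤ 186; integers 131 through 186: 56 values.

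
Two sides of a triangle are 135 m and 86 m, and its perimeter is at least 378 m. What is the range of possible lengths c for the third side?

157 ≤ c < 221

Triangle inequality alone gives 49 < c < 221.
The perimeter condition gives c ≥ 378 − 135 − 86 = 157.
Intersecting the two: 157 ≤ c < 221.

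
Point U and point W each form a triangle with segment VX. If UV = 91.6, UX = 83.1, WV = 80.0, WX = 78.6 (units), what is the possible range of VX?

8.5 < VX < 158.6

From triangle UVX: |91.6 − 83.1| < VX < 91.6 + 83.1, i.e. 8.5 < VX < 174.7.
From triangle WVX: 1.4 < VX < 158.6.
Both must hold, so VX lies in the intersection.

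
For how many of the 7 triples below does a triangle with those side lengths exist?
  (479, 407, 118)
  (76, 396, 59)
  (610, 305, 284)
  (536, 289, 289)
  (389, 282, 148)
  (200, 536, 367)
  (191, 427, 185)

(118,407,479): 118+407 > 479 → valid
(59,76,396): 59+76 ≤ 396 → not valid
(284,305,610): 284+305 ≤ 610 → not valid
(289,289,536): 289+289 > 536 → valid
(148,282,389): 148+282 > 389 → valid
(200,367,536): 200+367 > 536 → valid
(185,191,427): 185+191 ≤ 427 → not valid
4 of the 7 triples form a triangle.

4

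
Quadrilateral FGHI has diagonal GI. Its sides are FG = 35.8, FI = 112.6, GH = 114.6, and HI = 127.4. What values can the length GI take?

76.8 < GI < 148.4

From triangle FGI: |35.8 − 112.6| < GI < 35.8 + 112.6, i.e. 76.8 < GI < 148.4.
From triangle HGI: 12.8 < GI < 242.0.
Both must hold, so GI lies in the intersection.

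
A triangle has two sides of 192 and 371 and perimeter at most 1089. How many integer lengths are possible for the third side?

347

Triangle inequality: 179 < x < 563. Perimeter ≤ 1089 gives x ≤ 1089 − 192 − 371 = 526.
So 179 < x ≤ 526; integers 180 through 526: 347 values.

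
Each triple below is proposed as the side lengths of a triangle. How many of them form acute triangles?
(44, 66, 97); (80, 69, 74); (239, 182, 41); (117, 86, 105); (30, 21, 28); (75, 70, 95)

4

(44,66,97): 44²+66² = 6292 < 9409 = 97² → obtuse
(80,69,74): 69²+74² = 10237 > 6400 = 80² → acute
(239,182,41): 41+182 ≤ 239, not a triangle
(117,86,105): 86²+105² = 18421 > 13689 = 117² → acute
(30,21,28): 21²+28² = 1225 > 900 = 30² → acute
(75,70,95): 70²+75² = 10525 > 9025 = 95² → acute
4 of the 6 are acute.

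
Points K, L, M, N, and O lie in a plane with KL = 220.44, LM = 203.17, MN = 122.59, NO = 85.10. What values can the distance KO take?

The maximum is all hops collinear in one direction: 220.44 + 203.17 + 122.59 + 85.10 = 631.30.
The longest hop is 220.44; the others sum to 410.86. Since 220.44 ≤ 410.86, the path can fold back on itself completely, so the minimum distance is 0.

0 ≤ KO ≤ 631.30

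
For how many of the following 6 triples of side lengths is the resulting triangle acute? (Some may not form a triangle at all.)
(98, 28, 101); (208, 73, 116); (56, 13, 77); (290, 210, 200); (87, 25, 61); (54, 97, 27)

(98,28,101): 28²+98² = 10388 > 10201 = 101² → acute
(208,73,116): 73+116 ≤ 208, not a triangle
(56,13,77): 13+56 ≤ 77, not a triangle
(290,210,200): 200²+210² = 84100 = 290² → right
(87,25,61): 25+61 ≤ 87, not a triangle
(54,97,27): 27+54 ≤ 97, not a triangle
1 of the 6 is acute.

1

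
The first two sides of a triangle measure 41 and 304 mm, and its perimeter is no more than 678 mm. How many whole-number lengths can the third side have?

Triangle inequality: 263 < x < 345. Perimeter ≤ 678 gives x ≤ 678 − 41 − 304 = 333.
So 263 < x ≤ 333; integers 264 through 333: 70 values.

70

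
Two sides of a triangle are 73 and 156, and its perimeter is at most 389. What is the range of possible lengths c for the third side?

Triangle inequality alone gives 83 < c < 229.
The perimeter condition gives c ≤ 389 − 73 − 156 = 160.
Intersecting the two: 83 < c ≤ 160.

83 < c ≤ 160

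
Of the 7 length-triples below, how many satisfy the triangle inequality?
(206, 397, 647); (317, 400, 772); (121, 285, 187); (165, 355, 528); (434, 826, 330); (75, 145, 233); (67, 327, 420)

(206,397,647): 206+397 ≤ 647 → not valid
(317,400,772): 317+400 ≤ 772 → not valid
(121,187,285): 121+187 > 285 → valid
(165,355,528): 165+355 ≤ 528 → not valid
(330,434,826): 330+434 ≤ 826 → not valid
(75,145,233): 75+145 ≤ 233 → not valid
(67,327,420): 67+327 ≤ 420 → not valid
1 of the 7 triples forms a triangle.

1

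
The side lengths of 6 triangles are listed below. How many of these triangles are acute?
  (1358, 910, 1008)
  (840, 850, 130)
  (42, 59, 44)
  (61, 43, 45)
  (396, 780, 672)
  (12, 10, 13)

3

(1358,910,1008): 910²+1008² = 1844164 = 1358² → right
(840,850,130): 130²+840² = 722500 = 850² → right
(42,59,44): 42²+44² = 3700 > 3481 = 59² → acute
(61,43,45): 43²+45² = 3874 > 3721 = 61² → acute
(396,780,672): 396²+672² = 608400 = 780² → right
(12,10,13): 10²+12² = 244 > 169 = 13² → acute
3 of the 6 are acute.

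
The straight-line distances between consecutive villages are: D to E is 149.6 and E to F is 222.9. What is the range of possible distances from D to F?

By the triangle inequality, |149.6 − 222.9| ≤ DF ≤ 149.6 + 222.9.

73.3 ≤ DF ≤ 372.5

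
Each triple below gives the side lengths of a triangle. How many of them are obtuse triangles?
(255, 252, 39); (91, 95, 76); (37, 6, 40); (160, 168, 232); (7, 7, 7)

1

(255,252,39): 39²+252² = 65025 = 255² → right
(91,95,76): 76²+91² = 14057 > 9025 = 95² → acute
(37,6,40): 6²+37² = 1405 < 1600 = 40² → obtuse
(160,168,232): 160²+168² = 53824 = 232² → right
(7,7,7): 7²+7² = 98 > 49 = 7² → acute
1 of the 5 is obtuse.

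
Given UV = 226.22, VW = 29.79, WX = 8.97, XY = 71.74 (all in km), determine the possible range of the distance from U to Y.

115.72 ≤ UY ≤ 336.72 km

The maximum is all hops collinear in one direction: 226.22 + 29.79 + 8.97 + 71.74 = 336.72.
The longest hop is 226.22; the others sum to 110.50. Folding the others back against it leaves at least 226.22 − 110.50 = 115.72.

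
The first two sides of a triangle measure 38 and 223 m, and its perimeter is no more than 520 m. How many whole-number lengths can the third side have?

74

Triangle inequality: 185 < x < 261. Perimeter ≤ 520 gives x ≤ 520 − 38 − 223 = 259.
So 185 < x ≤ 259; integers 186 through 259: 74 values.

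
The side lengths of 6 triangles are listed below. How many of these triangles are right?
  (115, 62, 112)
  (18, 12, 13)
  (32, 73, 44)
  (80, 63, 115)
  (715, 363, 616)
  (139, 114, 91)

(115,62,112): 62²+112² = 16388 > 13225 = 115² → acute
(18,12,13): 12²+13² = 313 < 324 = 18² → obtuse
(32,73,44): 32²+44² = 2960 < 5329 = 73² → obtuse
(80,63,115): 63²+80² = 10369 < 13225 = 115² → obtuse
(715,363,616): 363²+616² = 511225 = 715² → right
(139,114,91): 91²+114² = 21277 > 19321 = 139² → acute
1 of the 6 is right.

1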